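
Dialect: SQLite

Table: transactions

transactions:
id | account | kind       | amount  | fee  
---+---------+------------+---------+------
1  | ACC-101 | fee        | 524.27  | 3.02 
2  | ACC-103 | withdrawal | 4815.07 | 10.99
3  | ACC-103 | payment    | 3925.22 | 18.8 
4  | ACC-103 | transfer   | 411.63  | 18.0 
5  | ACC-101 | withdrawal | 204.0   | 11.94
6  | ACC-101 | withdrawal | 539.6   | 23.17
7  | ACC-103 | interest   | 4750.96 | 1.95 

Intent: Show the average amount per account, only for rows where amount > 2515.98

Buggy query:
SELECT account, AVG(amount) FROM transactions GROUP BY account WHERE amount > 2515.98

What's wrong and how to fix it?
Bug: Row-level WHERE must come before GROUP BY in the clause order

Fix: Place WHERE between FROM and GROUP BY

Corrected query:
SELECT account, AVG(amount) FROM transactions WHERE amount > 2515.98 GROUP BY account

Result:
account | AVG(amount)
--------+------------
ACC-103 | 4497.083333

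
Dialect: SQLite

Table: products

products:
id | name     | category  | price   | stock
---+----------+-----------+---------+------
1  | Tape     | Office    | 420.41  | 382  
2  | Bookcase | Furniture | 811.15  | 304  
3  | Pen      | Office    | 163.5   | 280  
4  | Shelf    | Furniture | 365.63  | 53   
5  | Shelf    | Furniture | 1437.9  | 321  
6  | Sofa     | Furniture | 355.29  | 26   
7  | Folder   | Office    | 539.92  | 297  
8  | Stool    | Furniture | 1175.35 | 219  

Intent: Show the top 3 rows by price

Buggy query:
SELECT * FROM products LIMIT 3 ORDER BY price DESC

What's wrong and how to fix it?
Bug: ORDER BY cannot follow LIMIT; LIMIT is the final clause

Fix: Swap the clauses: ORDER BY first, then LIMIT

Corrected query:
SELECT * FROM products ORDER BY price DESC LIMIT 3

Result:
id | name     | category  | price   | stock
---+----------+-----------+---------+------
5  | Shelf    | Furniture | 1437.9  | 321  
8  | Stool    | Furniture | 1175.35 | 219  
2  | Bookcase | Furniture | 811.15  | 304  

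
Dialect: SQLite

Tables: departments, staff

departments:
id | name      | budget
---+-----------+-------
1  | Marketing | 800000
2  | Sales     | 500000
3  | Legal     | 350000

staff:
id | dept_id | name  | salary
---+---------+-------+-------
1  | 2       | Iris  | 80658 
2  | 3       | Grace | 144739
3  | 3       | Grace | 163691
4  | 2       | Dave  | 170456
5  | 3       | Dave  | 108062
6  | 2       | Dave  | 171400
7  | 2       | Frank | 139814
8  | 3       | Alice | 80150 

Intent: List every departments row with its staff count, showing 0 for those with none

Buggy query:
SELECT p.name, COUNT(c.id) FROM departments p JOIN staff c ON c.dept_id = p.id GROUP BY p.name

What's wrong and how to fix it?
Bug: An inner join excludes parents with zero children

Fix: Use LEFT JOIN so parents without children still appear (COUNT(c.id) gives 0)

Corrected query:
SELECT p.name, COUNT(c.id) FROM departments p LEFT JOIN staff c ON c.dept_id = p.id GROUP BY p.name

Result:
name      | COUNT(c.id)
----------+------------
Legal     | 4          
Marketing | 0          
Sales     | 4          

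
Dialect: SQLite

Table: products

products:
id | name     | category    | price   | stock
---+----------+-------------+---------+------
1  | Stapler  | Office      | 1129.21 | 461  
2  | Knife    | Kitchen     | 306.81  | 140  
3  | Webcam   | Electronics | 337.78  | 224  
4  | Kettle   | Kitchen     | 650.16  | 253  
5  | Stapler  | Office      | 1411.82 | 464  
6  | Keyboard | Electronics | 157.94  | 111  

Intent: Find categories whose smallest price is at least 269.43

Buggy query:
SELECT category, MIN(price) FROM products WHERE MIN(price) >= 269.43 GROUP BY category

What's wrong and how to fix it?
Bug: MIN() in WHERE is a misuse of aggregate

Fix: Use HAVING for the per-group MIN condition

Corrected query:
SELECT category, MIN(price) FROM products GROUP BY category HAVING MIN(price) >= 269.43

Result:
category | MIN(price)
---------+-----------
Kitchen  | 306.81    
Office   | 1129.21   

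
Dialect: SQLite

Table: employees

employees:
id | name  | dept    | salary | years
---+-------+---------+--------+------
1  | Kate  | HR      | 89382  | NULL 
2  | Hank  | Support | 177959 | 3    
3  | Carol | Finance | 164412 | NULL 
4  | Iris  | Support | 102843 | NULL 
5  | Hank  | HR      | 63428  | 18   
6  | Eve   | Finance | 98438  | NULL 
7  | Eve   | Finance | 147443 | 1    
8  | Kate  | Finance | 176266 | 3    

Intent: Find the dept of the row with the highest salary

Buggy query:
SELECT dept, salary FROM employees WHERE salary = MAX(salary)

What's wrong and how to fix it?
Bug: WHERE is evaluated per row; an aggregate over the whole table isn't defined there

Fix: Use a subquery: WHERE salary = (SELECT MAX(salary) FROM employees)

Corrected query:
SELECT dept, salary FROM employees WHERE salary = (SELECT MAX(salary) FROM employees)

Result:
dept    | salary
--------+-------
Support | 177959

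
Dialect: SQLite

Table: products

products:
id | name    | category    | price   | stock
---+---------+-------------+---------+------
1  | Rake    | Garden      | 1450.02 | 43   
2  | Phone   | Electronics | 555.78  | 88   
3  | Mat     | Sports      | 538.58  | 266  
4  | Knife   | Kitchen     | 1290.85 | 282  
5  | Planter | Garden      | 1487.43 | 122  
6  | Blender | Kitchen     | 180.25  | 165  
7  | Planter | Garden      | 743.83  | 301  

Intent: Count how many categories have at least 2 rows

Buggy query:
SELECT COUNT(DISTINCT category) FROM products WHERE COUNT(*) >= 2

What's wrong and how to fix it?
Bug: COUNT(*) cannot appear in WHERE; the per-group count doesn't exist yet

Fix: Use a subquery that GROUPs and filters with HAVING, then count its rows

Corrected query:
SELECT COUNT(*) FROM (SELECT category FROM products GROUP BY category HAVING COUNT(*) >= 2)

Result:
COUNT(*)
--------
2       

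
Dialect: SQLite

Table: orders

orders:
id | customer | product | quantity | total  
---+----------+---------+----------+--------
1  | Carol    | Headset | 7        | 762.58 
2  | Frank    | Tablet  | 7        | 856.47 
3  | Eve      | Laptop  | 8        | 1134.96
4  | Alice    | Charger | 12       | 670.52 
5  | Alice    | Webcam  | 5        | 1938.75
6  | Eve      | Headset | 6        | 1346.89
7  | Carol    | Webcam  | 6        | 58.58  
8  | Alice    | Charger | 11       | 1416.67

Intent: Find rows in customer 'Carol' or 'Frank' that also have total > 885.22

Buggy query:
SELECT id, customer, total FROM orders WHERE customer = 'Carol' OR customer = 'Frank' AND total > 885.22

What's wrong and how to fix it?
Bug: Without parentheses, AND is evaluated before OR, so the total filter only applies to the 'Frank' branch

Fix: Group the OR with parentheses (or use IN), then AND the threshold

Corrected query:
SELECT id, customer, total FROM orders WHERE (customer = 'Carol' OR customer = 'Frank') AND total > 885.22

Result:
(no rows)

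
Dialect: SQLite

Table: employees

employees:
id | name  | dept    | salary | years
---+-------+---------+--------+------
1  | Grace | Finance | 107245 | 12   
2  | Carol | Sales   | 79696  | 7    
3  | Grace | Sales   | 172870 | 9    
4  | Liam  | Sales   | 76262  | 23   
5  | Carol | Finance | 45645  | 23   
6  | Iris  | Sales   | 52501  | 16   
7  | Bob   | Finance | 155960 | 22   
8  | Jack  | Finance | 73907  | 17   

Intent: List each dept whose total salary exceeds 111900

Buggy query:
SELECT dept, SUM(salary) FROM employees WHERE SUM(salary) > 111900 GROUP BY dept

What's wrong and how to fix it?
Bug: Aggregate functions cannot appear in a WHERE clause

Fix: Move the aggregate condition to a HAVING clause

Corrected query:
SELECT dept, SUM(salary) FROM employees GROUP BY dept HAVING SUM(salary) > 111900

Result:
dept    | SUM(salary)
--------+------------
Finance | 382757     
Sales   | 381329     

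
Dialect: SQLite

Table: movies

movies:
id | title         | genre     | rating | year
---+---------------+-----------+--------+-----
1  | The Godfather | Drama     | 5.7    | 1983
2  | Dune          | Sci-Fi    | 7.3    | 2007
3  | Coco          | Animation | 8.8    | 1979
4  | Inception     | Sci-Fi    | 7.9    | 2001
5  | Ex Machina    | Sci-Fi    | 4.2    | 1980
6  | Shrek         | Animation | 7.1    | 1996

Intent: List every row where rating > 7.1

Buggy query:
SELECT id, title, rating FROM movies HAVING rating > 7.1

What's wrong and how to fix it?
Bug: This is a non-aggregate query (no GROUP BY, no aggregates), so in SQLite the HAVING clause is invalid here; a row-level condition belongs in WHERE

Fix: Use WHERE for row-level filtering

Corrected query:
SELECT id, title, rating FROM movies WHERE rating > 7.1

Result:
id | title     | rating
---+-----------+-------
2  | Dune      | 7.3   
3  | Coco      | 8.8   
4  | Inception | 7.9   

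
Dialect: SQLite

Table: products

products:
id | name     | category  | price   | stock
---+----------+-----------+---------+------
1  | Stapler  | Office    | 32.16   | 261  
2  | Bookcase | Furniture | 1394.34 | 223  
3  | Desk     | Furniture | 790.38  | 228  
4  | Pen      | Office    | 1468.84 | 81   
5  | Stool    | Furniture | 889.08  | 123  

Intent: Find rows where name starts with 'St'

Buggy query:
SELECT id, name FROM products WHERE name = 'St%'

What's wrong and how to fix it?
Bug: Wildcards only work with LIKE; '=' treats '%' as a literal character

Fix: Replace '=' with LIKE so 'St%' is treated as a pattern

Corrected query:
SELECT id, name FROM products WHERE name LIKE 'St%'

Result:
id | name   
---+--------
1  | Stapler
5  | Stool  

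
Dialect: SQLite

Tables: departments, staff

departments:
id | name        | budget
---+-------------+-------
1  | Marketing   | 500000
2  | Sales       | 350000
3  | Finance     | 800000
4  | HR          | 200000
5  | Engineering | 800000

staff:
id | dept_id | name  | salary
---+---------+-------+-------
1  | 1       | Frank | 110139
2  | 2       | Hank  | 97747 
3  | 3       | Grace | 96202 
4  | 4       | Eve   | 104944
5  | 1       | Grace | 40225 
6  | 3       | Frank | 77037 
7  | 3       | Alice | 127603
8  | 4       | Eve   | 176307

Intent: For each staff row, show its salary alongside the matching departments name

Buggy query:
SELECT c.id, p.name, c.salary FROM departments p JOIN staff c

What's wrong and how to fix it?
Bug: JOIN with no ON clause produces a cartesian product; every staff row pairs with every departments row

Fix: Specify the join condition linking the foreign key to the parent id

Corrected query:
SELECT c.id, p.name, c.salary FROM departments p JOIN staff c ON c.dept_id = p.id

Result:
id | name      | salary
---+-----------+-------
1  | Marketing | 110139
2  | Sales     | 97747 
3  | Finance   | 96202 
4  | HR        | 104944
5  | Marketing | 40225 
6  | Finance   | 77037 
7  | Finance   | 127603
8  | HR        | 176307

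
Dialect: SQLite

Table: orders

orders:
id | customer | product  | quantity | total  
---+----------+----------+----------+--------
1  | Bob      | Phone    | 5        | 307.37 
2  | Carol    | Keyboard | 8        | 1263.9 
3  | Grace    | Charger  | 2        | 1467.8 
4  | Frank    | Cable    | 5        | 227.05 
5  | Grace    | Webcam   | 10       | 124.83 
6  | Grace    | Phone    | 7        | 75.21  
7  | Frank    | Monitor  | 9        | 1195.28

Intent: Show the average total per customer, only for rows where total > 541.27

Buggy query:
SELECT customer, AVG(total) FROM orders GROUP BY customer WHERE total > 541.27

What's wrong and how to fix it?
Bug: WHERE cannot follow GROUP BY

Fix: Place WHERE between FROM and GROUP BY

Corrected query:
SELECT customer, AVG(total) FROM orders WHERE total > 541.27 GROUP BY customer

Result:
customer | AVG(total)
---------+-----------
Carol    | 1263.9    
Frank    | 1195.28   
Grace    | 1467.8    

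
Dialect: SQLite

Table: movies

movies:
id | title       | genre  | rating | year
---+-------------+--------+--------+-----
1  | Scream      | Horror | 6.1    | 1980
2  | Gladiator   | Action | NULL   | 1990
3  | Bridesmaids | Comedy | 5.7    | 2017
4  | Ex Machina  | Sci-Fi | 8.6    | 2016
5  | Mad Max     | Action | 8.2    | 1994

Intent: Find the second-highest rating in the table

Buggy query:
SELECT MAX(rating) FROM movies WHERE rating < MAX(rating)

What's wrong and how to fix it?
Bug: The inner MAX is an aggregate inside WHERE, which is not allowed

Fix: Compute the overall MAX in a subquery, then take MAX of rows below it

Corrected query:
SELECT MAX(rating) FROM movies WHERE rating < (SELECT MAX(rating) FROM movies)

Result:
MAX(rating)
-----------
8.2        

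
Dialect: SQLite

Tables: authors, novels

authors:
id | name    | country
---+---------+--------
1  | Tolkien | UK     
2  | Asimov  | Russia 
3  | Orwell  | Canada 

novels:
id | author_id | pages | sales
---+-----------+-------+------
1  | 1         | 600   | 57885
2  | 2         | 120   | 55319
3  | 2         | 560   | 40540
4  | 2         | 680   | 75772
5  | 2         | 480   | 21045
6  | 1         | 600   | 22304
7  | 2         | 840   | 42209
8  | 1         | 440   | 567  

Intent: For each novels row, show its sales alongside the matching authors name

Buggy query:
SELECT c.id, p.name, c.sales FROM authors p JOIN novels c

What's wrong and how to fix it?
Bug: Missing join condition: each novels row is matched to all authors rows instead of just its own

Fix: Specify the join condition linking the foreign key to the parent id

Corrected query:
SELECT c.id, p.name, c.sales FROM authors p JOIN novels c ON c.author_id = p.id

Result:
id | name    | sales
---+---------+------
1  | Tolkien | 57885
2  | Asimov  | 55319
3  | Asimov  | 40540
4  | Asimov  | 75772
5  | Asimov  | 21045
6  | Tolkien | 22304
7  | Asimov  | 42209
8  | Tolkien | 567  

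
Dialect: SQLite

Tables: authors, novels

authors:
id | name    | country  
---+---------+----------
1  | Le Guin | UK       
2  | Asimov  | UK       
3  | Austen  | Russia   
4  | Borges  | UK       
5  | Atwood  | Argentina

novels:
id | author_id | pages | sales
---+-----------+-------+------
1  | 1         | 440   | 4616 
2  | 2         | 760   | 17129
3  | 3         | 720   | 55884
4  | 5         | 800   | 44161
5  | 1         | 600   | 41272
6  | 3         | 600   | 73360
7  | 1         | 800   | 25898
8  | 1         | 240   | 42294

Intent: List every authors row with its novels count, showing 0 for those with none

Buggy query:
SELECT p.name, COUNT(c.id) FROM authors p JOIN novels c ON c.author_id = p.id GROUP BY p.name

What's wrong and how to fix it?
Bug: An inner join excludes parents with zero children

Fix: Switch to LEFT JOIN to retain unmatched parent rows

Corrected query:
SELECT p.name, COUNT(c.id) FROM authors p LEFT JOIN novels c ON c.author_id = p.id GROUP BY p.name

Result:
name    | COUNT(c.id)
--------+------------
Asimov  | 1          
Atwood  | 1          
Austen  | 2          
Borges  | 0          
Le Guin | 4          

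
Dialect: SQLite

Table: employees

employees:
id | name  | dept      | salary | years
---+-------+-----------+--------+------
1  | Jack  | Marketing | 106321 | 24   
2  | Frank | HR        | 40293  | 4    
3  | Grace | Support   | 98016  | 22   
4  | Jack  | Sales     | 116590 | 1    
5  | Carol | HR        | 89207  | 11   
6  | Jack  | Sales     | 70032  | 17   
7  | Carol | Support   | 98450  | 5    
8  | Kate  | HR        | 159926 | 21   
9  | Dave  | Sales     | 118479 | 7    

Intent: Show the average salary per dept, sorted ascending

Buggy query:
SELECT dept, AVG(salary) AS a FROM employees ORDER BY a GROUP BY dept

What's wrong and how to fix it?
Bug: GROUP BY must precede ORDER BY

Fix: Reorder: SELECT … FROM … GROUP BY … ORDER BY …

Corrected query:
SELECT dept, AVG(salary) AS a FROM employees GROUP BY dept ORDER BY a

Result:
dept      | a            
----------+--------------
HR        | 96475.333333 
Support   | 98233        
Sales     | 101700.333333
Marketing | 106321       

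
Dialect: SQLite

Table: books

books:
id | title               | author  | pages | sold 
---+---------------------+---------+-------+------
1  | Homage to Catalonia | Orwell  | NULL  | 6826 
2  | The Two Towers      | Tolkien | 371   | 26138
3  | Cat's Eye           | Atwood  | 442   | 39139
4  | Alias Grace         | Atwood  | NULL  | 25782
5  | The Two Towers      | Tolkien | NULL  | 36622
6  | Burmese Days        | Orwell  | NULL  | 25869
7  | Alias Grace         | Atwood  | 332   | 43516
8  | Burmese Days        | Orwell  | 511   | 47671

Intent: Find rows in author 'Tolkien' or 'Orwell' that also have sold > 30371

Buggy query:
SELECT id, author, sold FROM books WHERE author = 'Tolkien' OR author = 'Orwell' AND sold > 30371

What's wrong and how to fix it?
Bug: AND binds tighter than OR, so this parses as author = 'Tolkien' OR (author = 'Orwell' AND sold > 30371)

Fix: Add parentheses around the OR so the AND applies to both alternatives

Corrected query:
SELECT id, author, sold FROM books WHERE (author = 'Tolkien' OR author = 'Orwell') AND sold > 30371

Result:
id | author  | sold 
---+---------+------
5  | Tolkien | 36622
8  | Orwell  | 47671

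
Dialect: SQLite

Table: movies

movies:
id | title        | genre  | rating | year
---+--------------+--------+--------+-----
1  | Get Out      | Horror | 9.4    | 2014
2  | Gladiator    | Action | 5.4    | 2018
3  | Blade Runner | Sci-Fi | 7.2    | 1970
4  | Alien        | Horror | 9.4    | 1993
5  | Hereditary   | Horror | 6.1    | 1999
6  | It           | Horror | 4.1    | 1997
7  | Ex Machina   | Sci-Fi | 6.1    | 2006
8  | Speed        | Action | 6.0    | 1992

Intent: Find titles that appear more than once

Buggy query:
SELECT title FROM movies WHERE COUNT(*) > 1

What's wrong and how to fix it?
Bug: WHERE can't reference COUNT(*); aggregates are computed after WHERE

Fix: Group first, then use HAVING for the count condition

Corrected query:
SELECT title FROM movies GROUP BY title HAVING COUNT(*) > 1

Result:
(no rows)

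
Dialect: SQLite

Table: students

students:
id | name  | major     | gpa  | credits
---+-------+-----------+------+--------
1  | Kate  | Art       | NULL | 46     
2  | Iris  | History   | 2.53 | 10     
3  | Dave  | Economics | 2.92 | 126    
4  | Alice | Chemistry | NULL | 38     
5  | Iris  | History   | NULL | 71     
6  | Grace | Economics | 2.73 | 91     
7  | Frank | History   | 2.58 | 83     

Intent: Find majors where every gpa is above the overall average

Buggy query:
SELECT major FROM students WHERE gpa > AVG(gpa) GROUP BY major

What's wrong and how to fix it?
Bug: AVG() is an aggregate; it can't sit directly in WHERE

Fix: Use a subquery for AVG and a HAVING MIN(...) filter so the condition holds for every row in the group

Corrected query:
SELECT major FROM students GROUP BY major HAVING MIN(gpa) > (SELECT AVG(gpa) FROM students)

Result:
major    
---------
Economics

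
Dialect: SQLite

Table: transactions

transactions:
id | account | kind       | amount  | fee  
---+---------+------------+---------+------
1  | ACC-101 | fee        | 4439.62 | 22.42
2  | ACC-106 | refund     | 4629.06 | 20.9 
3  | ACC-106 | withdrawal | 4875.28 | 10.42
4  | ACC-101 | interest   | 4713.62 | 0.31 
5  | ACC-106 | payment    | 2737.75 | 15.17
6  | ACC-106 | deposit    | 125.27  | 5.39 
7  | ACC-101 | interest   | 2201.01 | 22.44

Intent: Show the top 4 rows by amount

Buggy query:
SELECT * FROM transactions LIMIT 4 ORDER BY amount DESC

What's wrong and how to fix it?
Bug: LIMIT must come after ORDER BY

Fix: Swap the clauses: ORDER BY first, then LIMIT

Corrected query:
SELECT * FROM transactions ORDER BY amount DESC LIMIT 4

Result:
id | account | kind       | amount  | fee  
---+---------+------------+---------+------
3  | ACC-106 | withdrawal | 4875.28 | 10.42
4  | ACC-101 | interest   | 4713.62 | 0.31 
2  | ACC-106 | refund     | 4629.06 | 20.9 
1  | ACC-101 | fee        | 4439.62 | 22.42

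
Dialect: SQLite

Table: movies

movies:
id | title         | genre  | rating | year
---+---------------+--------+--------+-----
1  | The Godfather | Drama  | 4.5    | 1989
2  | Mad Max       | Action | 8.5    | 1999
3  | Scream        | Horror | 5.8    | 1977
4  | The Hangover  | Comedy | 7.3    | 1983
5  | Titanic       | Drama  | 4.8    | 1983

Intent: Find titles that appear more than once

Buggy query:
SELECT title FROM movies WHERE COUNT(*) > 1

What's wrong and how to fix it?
Bug: WHERE can't reference COUNT(*); aggregates are computed after WHERE

Fix: Group first, then use HAVING for the count condition

Corrected query:
SELECT title FROM movies GROUP BY title HAVING COUNT(*) > 1

Result:
(no rows)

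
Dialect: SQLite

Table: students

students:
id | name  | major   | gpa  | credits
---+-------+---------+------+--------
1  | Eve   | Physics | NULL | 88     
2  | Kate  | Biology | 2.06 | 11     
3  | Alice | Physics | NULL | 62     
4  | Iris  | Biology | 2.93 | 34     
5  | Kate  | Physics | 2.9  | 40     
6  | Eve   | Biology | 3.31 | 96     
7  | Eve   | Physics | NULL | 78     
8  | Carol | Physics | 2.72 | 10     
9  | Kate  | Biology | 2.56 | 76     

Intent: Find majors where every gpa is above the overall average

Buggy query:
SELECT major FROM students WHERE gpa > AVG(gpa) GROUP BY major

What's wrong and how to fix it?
Bug: WHERE evaluates per row before aggregation, so AVG() is unavailable

Fix: Compute the overall average in a scalar subquery and compare each group's MIN against it in HAVING

Corrected query:
SELECT major FROM students GROUP BY major HAVING MIN(gpa) > (SELECT AVG(gpa) FROM students)

Result:
(no rows)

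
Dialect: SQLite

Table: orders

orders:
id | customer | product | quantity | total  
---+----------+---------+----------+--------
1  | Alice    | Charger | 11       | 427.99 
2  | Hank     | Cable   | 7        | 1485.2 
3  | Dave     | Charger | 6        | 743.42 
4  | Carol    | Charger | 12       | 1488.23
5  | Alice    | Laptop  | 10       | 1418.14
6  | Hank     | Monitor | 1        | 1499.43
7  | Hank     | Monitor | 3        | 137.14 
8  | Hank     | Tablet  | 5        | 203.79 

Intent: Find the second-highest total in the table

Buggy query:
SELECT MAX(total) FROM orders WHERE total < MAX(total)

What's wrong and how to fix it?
Bug: MAX(total) on the right of the comparison is an aggregate-in-WHERE error

Fix: Compute the overall MAX in a subquery, then take MAX of rows below it

Corrected query:
SELECT MAX(total) FROM orders WHERE total < (SELECT MAX(total) FROM orders)

Result:
MAX(total)
----------
1488.23   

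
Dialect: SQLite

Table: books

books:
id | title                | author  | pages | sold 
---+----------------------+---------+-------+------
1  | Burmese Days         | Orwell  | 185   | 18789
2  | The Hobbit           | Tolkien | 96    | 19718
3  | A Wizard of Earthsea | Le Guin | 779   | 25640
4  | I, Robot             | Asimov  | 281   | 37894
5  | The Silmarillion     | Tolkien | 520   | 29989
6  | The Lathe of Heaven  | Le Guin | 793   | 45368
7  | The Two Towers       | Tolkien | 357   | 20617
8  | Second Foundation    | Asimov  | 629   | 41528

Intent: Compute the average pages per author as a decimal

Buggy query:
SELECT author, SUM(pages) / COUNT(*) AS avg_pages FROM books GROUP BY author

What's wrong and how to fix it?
Bug: Both operands are integers, so '/' performs integer division and truncates

Fix: Multiply by 1.0 (or CAST to REAL) to force floating-point division

Corrected query:
SELECT author, SUM(pages) * 1.0 / COUNT(*) AS avg_pages FROM books GROUP BY author

Result:
author  | avg_pages 
--------+-----------
Asimov  | 455       
Le Guin | 786       
Orwell  | 185       
Tolkien | 324.333333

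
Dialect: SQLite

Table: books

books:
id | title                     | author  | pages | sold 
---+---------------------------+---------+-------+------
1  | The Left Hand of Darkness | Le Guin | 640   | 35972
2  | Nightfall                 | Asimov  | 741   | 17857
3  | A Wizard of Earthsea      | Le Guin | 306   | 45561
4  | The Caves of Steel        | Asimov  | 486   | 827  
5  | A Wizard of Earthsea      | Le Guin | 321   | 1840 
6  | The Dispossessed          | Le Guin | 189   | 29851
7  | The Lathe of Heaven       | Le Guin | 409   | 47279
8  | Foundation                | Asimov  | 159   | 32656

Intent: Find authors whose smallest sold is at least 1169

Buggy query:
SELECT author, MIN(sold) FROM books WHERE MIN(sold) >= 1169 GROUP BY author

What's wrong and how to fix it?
Bug: Aggregates like MIN are computed per group after WHERE runs

Fix: Use HAVING for the per-group MIN condition

Corrected query:
SELECT author, MIN(sold) FROM books GROUP BY author HAVING MIN(sold) >= 1169

Result:
author  | MIN(sold)
--------+----------
Le Guin | 1840     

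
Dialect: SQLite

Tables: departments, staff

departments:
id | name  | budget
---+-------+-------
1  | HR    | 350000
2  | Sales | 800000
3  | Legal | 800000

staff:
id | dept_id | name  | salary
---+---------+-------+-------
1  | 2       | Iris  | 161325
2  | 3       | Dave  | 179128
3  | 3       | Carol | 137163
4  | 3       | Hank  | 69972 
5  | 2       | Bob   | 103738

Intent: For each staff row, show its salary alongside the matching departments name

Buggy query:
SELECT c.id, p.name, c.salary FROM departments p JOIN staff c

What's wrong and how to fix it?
Bug: Missing join condition: each staff row is matched to all departments rows instead of just its own

Fix: Specify the join condition linking the foreign key to the parent id

Corrected query:
SELECT c.id, p.name, c.salary FROM departments p JOIN staff c ON c.dept_id = p.id

Result:
id | name  | salary
---+-------+-------
1  | Sales | 161325
2  | Legal | 179128
3  | Legal | 137163
4  | Legal | 69972 
5  | Sales | 103738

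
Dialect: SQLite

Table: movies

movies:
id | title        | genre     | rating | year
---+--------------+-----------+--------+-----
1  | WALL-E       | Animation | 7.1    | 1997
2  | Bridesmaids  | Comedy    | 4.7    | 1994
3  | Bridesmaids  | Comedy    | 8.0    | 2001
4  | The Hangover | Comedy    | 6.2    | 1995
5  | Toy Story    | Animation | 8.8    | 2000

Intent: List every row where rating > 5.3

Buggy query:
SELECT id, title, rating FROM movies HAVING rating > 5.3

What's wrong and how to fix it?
Bug: This is a non-aggregate query (no GROUP BY, no aggregates), so in SQLite the HAVING clause is invalid here; a row-level condition belongs in WHERE

Fix: Replace HAVING with WHERE since the condition applies to individual rows

Corrected query:
SELECT id, title, rating FROM movies WHERE rating > 5.3

Result:
id | title        | rating
---+--------------+-------
1  | WALL-E       | 7.1   
3  | Bridesmaids  | 8     
4  | The Hangover | 6.2   
5  | Toy Story    | 8.8   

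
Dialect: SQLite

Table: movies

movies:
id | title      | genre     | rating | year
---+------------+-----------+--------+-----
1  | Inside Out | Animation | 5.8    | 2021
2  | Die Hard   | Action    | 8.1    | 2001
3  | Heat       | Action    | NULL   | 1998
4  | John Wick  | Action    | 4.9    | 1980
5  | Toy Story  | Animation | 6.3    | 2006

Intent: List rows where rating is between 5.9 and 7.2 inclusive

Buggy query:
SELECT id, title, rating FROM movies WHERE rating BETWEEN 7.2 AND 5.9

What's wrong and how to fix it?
Bug: The bounds are reversed; BETWEEN a AND b requires a <= b to match anything

Fix: Write BETWEEN 5.9 AND 7.2

Corrected query:
SELECT id, title, rating FROM movies WHERE rating BETWEEN 5.9 AND 7.2

Result:
id | title     | rating
---+-----------+-------
5  | Toy Story | 6.3   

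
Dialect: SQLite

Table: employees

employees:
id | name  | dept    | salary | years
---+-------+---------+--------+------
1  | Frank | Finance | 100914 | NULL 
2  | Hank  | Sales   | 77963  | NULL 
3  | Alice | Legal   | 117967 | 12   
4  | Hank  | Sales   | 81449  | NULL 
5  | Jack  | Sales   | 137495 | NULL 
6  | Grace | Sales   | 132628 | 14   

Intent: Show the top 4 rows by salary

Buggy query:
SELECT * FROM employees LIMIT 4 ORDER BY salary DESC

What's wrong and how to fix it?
Bug: ORDER BY cannot follow LIMIT; LIMIT is the final clause

Fix: Swap the clauses: ORDER BY first, then LIMIT

Corrected query:
SELECT * FROM employees ORDER BY salary DESC LIMIT 4

Result:
id | name  | dept    | salary | years
---+-------+---------+--------+------
5  | Jack  | Sales   | 137495 | NULL 
6  | Grace | Sales   | 132628 | 14   
3  | Alice | Legal   | 117967 | 12   
1  | Frank | Finance | 100914 | NULL 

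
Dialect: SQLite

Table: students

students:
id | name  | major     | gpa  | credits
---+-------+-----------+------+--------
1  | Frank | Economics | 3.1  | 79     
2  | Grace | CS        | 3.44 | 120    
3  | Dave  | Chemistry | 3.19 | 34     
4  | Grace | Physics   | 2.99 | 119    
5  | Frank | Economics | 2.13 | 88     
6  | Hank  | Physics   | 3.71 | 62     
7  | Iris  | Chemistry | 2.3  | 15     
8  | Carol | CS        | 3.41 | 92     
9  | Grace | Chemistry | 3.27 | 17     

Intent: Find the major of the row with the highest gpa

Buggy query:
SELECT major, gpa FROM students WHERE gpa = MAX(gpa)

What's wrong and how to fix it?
Bug: WHERE is evaluated per row; an aggregate over the whole table isn't defined there

Fix: Use a subquery: WHERE gpa = (SELECT MAX(gpa) FROM students)

Corrected query:
SELECT major, gpa FROM students WHERE gpa = (SELECT MAX(gpa) FROM students)

Result:
major   | gpa 
--------+-----
Physics | 3.71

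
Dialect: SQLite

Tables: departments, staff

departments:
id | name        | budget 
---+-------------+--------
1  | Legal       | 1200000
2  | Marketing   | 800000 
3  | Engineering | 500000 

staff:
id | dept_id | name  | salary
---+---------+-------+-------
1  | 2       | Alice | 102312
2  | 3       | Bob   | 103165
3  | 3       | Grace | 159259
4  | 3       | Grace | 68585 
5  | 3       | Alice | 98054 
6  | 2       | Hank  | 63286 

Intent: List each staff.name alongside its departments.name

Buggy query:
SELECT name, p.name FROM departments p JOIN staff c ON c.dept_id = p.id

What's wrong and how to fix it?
Bug: Both tables have a 'name' column; the unqualified reference is ambiguous

Fix: Prefix ambiguous columns with the table alias

Corrected query:
SELECT c.name, p.name FROM departments p JOIN staff c ON c.dept_id = p.id

Result:
name  | name       
------+------------
Alice | Marketing  
Bob   | Engineering
Grace | Engineering
Grace | Engineering
Alice | Engineering
Hank  | Marketing  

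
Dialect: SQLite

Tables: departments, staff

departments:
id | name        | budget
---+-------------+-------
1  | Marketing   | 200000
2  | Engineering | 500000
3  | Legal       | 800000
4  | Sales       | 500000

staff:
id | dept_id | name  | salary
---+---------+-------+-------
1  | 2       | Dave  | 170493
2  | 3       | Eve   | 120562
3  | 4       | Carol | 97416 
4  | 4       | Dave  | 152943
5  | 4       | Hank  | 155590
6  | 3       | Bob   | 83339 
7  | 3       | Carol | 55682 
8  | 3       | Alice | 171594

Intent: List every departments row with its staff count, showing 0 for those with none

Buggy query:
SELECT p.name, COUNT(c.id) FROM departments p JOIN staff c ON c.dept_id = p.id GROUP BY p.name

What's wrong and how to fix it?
Bug: An inner join excludes parents with zero children

Fix: Switch to LEFT JOIN to retain unmatched parent rows

Corrected query:
SELECT p.name, COUNT(c.id) FROM departments p LEFT JOIN staff c ON c.dept_id = p.id GROUP BY p.name

Result:
name        | COUNT(c.id)
------------+------------
Engineering | 1          
Legal       | 4          
Marketing   | 0          
Sales       | 3          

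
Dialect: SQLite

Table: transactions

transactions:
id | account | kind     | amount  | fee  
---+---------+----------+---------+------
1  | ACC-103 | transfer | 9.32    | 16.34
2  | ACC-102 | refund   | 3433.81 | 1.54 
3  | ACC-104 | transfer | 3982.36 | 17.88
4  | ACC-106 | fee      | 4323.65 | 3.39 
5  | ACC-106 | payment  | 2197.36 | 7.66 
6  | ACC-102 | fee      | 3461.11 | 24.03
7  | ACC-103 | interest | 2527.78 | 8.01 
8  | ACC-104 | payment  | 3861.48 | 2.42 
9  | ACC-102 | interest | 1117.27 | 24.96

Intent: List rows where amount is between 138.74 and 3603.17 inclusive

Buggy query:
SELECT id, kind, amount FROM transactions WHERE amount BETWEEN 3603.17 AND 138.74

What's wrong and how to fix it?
Bug: BETWEEN expects the lower bound first; with 3603.17 AND 138.74 the range is empty

Fix: Swap the bounds so the smaller value comes first

Corrected query:
SELECT id, kind, amount FROM transactions WHERE amount BETWEEN 138.74 AND 3603.17

Result:
id | kind     | amount 
---+----------+--------
2  | refund   | 3433.81
5  | payment  | 2197.36
6  | fee      | 3461.11
7  | interest | 2527.78
9  | interest | 1117.27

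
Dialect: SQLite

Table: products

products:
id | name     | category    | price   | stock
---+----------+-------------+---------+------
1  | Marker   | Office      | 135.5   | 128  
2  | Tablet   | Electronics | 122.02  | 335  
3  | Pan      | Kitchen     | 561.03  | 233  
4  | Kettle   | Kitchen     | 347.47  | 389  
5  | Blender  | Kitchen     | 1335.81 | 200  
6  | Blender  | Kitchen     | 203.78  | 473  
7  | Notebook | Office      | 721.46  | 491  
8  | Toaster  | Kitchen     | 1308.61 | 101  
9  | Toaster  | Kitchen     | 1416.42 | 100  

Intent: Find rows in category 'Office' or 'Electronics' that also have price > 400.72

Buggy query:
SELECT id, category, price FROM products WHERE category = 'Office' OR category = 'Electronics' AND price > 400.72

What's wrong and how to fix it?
Bug: Without parentheses, AND is evaluated before OR, so the price filter only applies to the 'Electronics' branch

Fix: Group the OR with parentheses (or use IN), then AND the threshold

Corrected query:
SELECT id, category, price FROM products WHERE (category = 'Office' OR category = 'Electronics') AND price > 400.72

Result:
id | category | price 
---+----------+-------
7  | Office   | 721.46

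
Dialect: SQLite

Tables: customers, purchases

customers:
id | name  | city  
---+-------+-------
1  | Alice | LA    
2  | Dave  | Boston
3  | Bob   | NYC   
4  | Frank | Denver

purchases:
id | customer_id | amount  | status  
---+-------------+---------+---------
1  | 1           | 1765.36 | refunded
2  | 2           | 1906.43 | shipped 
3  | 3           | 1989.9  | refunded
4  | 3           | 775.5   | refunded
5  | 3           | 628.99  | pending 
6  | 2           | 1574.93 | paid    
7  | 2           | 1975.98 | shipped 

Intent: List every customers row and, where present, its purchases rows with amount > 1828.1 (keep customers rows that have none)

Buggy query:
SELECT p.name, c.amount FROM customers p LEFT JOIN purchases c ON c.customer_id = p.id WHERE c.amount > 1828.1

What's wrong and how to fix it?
Bug: Filtering c.amount in WHERE discards the NULL rows produced by LEFT JOIN, turning it into an inner join

Fix: Put 'c.amount > 1828.1' in the JOIN's ON clause instead of WHERE

Corrected query:
SELECT p.name, c.amount FROM customers p LEFT JOIN purchases c ON c.customer_id = p.id AND c.amount > 1828.1

Result:
name  | amount 
------+--------
Alice | NULL   
Dave  | 1906.43
Dave  | 1975.98
Bob   | 1989.9 
Frank | NULL   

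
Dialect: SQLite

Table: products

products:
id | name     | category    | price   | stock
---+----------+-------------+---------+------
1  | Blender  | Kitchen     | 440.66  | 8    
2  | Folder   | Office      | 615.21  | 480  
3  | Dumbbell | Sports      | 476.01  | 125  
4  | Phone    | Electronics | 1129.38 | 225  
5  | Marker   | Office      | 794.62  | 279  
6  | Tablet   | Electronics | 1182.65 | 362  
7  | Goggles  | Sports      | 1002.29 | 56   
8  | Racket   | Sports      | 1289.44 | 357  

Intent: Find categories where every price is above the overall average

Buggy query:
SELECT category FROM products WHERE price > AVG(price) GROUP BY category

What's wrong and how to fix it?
Bug: AVG() is an aggregate; it can't sit directly in WHERE

Fix: Compute the overall average in a scalar subquery and compare each group's MIN against it in HAVING

Corrected query:
SELECT category FROM products GROUP BY category HAVING MIN(price) > (SELECT AVG(price) FROM products)

Result:
category   
-----------
Electronics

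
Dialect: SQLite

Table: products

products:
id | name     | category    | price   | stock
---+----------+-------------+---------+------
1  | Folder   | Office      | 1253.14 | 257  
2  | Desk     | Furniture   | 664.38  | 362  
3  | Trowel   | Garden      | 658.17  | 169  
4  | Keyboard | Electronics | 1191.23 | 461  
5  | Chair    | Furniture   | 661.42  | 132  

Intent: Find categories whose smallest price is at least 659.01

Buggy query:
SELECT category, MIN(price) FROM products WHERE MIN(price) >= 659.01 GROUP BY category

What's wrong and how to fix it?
Bug: MIN() in WHERE is a misuse of aggregate

Fix: Use HAVING for the per-group MIN condition

Corrected query:
SELECT category, MIN(price) FROM products GROUP BY category HAVING MIN(price) >= 659.01

Result:
category    | MIN(price)
------------+-----------
Electronics | 1191.23   
Furniture   | 661.42    
Office      | 1253.14   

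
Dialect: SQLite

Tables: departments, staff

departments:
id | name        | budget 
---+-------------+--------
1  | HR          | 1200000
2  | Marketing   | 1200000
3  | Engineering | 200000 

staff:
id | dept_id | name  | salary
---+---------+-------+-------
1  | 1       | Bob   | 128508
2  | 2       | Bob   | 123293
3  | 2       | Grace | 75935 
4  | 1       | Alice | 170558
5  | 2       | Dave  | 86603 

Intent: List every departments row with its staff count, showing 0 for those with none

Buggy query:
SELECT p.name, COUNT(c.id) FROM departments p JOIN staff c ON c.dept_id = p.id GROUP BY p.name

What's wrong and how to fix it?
Bug: An inner join excludes parents with zero children

Fix: Use LEFT JOIN so parents without children still appear (COUNT(c.id) gives 0)

Corrected query:
SELECT p.name, COUNT(c.id) FROM departments p LEFT JOIN staff c ON c.dept_id = p.id GROUP BY p.name

Result:
name        | COUNT(c.id)
------------+------------
Engineering | 0          
HR          | 2          
Marketing   | 3          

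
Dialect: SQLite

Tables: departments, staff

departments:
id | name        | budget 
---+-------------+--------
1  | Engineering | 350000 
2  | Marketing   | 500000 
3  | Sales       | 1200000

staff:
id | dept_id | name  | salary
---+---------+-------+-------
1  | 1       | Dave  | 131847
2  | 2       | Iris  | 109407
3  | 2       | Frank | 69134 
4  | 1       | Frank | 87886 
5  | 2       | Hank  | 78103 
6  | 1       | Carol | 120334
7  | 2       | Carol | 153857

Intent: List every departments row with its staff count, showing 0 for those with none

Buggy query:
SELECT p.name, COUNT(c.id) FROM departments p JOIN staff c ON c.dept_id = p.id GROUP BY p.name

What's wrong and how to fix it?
Bug: An inner join excludes parents with zero children

Fix: Switch to LEFT JOIN to retain unmatched parent rows

Corrected query:
SELECT p.name, COUNT(c.id) FROM departments p LEFT JOIN staff c ON c.dept_id = p.id GROUP BY p.name

Result:
name        | COUNT(c.id)
------------+------------
Engineering | 3          
Marketing   | 4          
Sales       | 0          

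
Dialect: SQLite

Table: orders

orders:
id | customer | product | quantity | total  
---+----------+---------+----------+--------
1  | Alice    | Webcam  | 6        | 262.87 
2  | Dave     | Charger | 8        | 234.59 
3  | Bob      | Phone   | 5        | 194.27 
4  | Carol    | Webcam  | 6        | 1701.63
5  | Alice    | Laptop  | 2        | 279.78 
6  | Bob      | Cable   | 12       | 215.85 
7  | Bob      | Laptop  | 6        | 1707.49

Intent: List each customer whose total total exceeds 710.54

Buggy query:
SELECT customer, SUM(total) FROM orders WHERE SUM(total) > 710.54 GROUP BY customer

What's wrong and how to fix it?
Bug: WHERE runs before GROUP BY, so aggregates aren't available there

Fix: Move the aggregate condition to a HAVING clause

Corrected query:
SELECT customer, SUM(total) FROM orders GROUP BY customer HAVING SUM(total) > 710.54

Result:
customer | SUM(total)
---------+-----------
Bob      | 2117.61   
Carol    | 1701.63   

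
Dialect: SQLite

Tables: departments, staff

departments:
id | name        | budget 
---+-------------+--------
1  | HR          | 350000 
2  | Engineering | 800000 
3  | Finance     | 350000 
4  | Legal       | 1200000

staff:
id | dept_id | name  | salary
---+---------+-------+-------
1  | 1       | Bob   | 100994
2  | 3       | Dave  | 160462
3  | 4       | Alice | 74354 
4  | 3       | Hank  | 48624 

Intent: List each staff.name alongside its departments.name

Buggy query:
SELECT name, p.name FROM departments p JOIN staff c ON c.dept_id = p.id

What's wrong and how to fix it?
Bug: Both tables have a 'name' column; the unqualified reference is ambiguous

Fix: Prefix ambiguous columns with the table alias

Corrected query:
SELECT c.name, p.name FROM departments p JOIN staff c ON c.dept_id = p.id

Result:
name  | name   
------+--------
Bob   | HR     
Dave  | Finance
Alice | Legal  
Hank  | Finance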